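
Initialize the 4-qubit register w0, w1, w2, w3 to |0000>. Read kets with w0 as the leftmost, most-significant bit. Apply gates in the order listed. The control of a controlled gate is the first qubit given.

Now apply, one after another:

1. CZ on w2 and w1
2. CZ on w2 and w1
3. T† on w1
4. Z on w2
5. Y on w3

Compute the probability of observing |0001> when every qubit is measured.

A full measurement returns |0001> with probability 1. Key observation: gates 1-2 undo each other exactly, leaving only the rest of the circuit to track.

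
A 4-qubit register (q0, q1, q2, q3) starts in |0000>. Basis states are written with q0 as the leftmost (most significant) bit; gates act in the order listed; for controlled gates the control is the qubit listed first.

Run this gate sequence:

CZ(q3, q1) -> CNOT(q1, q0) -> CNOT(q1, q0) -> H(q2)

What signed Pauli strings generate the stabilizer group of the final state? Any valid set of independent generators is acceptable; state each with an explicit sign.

One valid set of independent stabilizer generators is +IIXI, +ZIII, +IZII, +IIIZ (any independent generating set of the same group is equally correct). Key observation: gates 2-3 undo each other exactly, leaving only the rest of the circuit to track.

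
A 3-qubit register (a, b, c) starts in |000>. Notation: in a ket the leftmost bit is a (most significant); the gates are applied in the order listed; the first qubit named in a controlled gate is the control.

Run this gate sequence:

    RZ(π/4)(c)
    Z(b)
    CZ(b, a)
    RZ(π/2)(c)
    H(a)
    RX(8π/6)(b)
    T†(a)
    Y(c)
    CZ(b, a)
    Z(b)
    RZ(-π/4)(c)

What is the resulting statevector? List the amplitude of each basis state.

The resulting statevector has amplitude 0 on |000>, -sqrt(2)/4 on |001>, 0 on |010>, sqrt(6)*I/4 on |011>, 0 on |100>, sqrt(2)*exp(3*I*pi/4)/4 on |101>, 0 on |110>, -sqrt(6)*exp(I*pi/4)/4 on |111>.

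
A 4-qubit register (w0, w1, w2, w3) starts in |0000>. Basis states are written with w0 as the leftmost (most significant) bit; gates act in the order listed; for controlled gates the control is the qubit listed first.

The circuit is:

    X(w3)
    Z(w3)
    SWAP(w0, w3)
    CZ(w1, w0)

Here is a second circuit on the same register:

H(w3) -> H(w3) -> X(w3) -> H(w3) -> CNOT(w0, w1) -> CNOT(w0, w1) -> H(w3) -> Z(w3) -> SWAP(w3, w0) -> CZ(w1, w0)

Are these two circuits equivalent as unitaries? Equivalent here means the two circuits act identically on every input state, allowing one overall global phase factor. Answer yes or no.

Yes, they are equivalent — the unitaries differ by at most a global phase.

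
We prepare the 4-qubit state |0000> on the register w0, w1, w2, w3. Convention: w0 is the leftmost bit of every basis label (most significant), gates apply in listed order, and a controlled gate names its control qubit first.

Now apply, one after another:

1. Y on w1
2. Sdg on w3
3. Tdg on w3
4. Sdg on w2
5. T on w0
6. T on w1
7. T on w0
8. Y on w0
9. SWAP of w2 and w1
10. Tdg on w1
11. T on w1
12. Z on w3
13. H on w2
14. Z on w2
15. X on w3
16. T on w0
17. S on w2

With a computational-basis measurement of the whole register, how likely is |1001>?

Outcome |1001> occurs with probability 1/2.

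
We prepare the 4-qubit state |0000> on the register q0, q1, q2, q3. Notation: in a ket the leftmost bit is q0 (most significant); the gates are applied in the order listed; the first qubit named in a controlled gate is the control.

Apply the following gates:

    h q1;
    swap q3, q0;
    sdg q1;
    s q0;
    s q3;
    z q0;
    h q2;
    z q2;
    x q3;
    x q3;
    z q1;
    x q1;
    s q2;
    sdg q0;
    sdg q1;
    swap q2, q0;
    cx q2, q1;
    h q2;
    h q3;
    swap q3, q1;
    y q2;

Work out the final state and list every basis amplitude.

After the circuit, the state carries amplitude 1/4 on |0000>, -1/4 on |0001>, -1/4 on |0010>, 1/4 on |0011>, 1/4 on |0100>, -1/4 on |0101>, -1/4 on |0110>, 1/4 on |0111>, -I/4 on |1000>, I/4 on |1001>, I/4 on |1010>, -I/4 on |1011>, -I/4 on |1100>, I/4 on |1101>, I/4 on |1110>, -I/4 on |1111>.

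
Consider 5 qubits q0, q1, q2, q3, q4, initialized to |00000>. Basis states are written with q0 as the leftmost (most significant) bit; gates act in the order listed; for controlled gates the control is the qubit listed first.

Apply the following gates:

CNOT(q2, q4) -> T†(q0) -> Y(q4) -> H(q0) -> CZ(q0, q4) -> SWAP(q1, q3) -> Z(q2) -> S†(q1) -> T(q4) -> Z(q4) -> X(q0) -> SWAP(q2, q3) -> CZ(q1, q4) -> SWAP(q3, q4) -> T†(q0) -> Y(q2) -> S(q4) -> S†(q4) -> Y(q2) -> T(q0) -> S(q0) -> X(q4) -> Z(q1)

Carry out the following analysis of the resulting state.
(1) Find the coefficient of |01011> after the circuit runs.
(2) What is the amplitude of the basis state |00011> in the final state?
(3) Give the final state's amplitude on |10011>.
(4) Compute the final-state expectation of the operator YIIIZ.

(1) |01011> carries amplitude 0 in the final state. Key observation: the block from step 15 through step 20 cancels to the identity and can be dropped.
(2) The amplitude on |00011> is sqrt(2)*exp(3*I*pi/4)/2.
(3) The final state's coefficient on |10011> equals sqrt(2)*exp(I*pi/4)/2.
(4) The observable YIIIZ averages to 1.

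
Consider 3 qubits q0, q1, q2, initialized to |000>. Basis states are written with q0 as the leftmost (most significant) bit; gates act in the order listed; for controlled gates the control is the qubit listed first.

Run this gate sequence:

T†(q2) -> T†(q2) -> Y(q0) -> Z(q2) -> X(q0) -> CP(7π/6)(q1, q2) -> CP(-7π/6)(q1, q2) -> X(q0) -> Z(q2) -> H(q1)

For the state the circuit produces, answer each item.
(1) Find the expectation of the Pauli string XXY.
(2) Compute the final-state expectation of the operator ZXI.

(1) The expectation value of XXY is 0. Key observation: steps 4-9 multiply out to the identity, so the circuit reduces to the remaining gates.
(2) The expectation value of ZXI is -1.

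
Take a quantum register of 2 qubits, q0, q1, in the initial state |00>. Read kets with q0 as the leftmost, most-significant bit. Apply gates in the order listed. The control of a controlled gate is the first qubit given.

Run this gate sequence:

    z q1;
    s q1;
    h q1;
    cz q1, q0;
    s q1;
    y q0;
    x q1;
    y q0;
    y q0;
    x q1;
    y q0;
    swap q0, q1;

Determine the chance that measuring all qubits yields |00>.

The probability of measuring |00> is 1/2. Key observation: the block from step 6 through step 11 cancels to the identity and can be dropped.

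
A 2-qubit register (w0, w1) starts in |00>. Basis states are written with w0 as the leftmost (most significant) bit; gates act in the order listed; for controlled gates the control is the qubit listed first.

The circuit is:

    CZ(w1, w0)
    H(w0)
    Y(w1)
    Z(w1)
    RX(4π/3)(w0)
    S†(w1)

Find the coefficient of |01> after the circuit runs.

The final state's coefficient on |01> equals sqrt(2)/4 + sqrt(6)*I/4.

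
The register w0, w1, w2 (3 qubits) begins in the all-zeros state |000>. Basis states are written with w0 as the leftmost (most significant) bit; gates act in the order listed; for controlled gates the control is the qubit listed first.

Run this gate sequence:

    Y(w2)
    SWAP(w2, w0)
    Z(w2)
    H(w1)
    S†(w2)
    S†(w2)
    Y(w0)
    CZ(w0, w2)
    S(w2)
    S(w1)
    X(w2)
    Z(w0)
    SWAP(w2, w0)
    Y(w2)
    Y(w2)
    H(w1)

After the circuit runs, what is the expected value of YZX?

In the final state, YZX has expectation 0.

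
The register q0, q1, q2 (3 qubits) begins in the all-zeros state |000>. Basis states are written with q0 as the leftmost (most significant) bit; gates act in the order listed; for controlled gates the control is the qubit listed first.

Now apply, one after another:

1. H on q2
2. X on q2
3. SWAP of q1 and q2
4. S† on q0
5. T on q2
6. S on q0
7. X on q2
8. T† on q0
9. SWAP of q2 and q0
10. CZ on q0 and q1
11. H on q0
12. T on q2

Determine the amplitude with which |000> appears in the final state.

|000> carries amplitude 1/2 in the final state.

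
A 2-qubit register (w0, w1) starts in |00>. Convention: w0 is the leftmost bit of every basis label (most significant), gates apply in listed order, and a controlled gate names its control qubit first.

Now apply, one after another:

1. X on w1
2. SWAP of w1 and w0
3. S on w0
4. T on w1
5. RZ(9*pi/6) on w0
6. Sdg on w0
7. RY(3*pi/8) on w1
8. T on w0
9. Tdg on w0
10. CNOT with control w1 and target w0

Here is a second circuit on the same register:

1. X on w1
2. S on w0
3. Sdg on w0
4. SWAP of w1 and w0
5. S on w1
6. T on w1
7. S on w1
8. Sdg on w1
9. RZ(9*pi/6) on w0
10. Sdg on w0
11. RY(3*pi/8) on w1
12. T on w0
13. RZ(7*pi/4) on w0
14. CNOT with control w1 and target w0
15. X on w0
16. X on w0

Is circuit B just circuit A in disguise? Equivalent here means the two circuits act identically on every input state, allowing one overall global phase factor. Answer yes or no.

No — the two circuits implement different unitaries, even allowing a global phase.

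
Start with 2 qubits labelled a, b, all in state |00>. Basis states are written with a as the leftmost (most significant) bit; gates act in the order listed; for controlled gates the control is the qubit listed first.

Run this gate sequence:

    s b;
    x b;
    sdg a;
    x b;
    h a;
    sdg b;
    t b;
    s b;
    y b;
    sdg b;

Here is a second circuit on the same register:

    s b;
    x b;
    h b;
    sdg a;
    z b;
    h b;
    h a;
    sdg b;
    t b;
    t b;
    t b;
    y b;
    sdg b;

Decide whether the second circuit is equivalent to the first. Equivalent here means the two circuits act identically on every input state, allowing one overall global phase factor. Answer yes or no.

Yes, they are equivalent — the unitaries differ by at most a global phase.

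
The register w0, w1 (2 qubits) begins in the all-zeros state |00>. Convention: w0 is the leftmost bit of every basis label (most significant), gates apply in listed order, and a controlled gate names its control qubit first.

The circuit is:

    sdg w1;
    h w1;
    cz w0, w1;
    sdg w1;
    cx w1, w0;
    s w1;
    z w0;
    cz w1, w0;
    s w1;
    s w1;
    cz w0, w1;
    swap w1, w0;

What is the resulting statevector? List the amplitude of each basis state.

After the circuit, the state carries amplitude sqrt(2)/2 on |00>, 0 on |01>, 0 on |10>, sqrt(2)/2 on |11>.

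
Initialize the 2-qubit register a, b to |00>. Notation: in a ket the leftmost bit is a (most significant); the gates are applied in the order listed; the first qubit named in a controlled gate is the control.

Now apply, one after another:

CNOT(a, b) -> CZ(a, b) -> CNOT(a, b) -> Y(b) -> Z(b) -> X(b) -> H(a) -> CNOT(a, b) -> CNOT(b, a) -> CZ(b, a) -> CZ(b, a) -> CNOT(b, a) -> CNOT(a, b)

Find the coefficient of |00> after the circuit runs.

|00> carries amplitude -sqrt(2)*I/2 in the final state. Key observation: the block from step 8 through step 13 cancels to the identity and can be dropped.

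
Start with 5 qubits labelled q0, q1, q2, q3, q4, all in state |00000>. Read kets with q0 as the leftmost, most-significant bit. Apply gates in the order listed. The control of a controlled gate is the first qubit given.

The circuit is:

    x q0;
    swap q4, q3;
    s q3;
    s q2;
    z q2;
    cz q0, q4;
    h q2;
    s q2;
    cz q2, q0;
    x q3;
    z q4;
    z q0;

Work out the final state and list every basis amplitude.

The final amplitudes are -sqrt(2)/2 on |10010>, sqrt(2)*I/2 on |10110>, and 0 on every other basis state.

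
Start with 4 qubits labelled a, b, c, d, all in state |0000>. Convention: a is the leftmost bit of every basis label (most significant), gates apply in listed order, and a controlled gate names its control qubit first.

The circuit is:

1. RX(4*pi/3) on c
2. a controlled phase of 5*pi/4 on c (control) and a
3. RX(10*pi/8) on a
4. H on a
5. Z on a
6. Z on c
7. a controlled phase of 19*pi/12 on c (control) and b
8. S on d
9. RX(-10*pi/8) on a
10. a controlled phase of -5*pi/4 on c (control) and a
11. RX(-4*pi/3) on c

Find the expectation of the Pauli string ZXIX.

The observable ZXIX averages to 0.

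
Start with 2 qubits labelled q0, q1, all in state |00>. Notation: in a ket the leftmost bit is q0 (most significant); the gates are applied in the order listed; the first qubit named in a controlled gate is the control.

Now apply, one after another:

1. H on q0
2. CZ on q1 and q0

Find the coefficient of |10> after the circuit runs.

The final state's coefficient on |10> equals sqrt(2)/2.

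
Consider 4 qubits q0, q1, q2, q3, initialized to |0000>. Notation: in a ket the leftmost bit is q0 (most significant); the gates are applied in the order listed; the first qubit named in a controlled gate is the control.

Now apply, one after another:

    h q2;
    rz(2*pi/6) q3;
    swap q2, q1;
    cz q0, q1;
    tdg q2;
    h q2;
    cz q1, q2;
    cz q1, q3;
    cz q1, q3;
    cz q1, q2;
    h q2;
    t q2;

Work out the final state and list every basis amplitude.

The resulting statevector has amplitude -sqrt(2)*exp(5*I*pi/6)/2 on |0000>, -sqrt(2)*exp(5*I*pi/6)/2 on |0100>, and 0 on every other basis state. Key observation: steps 5-12 multiply out to the identity, so the circuit reduces to the remaining gates.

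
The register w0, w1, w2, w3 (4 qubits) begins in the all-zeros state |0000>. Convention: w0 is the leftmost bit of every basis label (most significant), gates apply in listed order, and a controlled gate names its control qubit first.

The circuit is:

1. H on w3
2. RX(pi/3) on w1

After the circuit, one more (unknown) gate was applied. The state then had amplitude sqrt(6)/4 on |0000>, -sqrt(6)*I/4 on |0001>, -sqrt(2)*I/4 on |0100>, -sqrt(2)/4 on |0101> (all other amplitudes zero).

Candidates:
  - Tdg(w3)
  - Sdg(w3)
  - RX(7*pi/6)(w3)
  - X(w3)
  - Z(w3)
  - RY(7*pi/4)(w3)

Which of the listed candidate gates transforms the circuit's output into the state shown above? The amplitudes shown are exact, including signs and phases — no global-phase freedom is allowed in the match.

The applied gate was Sdg(w3).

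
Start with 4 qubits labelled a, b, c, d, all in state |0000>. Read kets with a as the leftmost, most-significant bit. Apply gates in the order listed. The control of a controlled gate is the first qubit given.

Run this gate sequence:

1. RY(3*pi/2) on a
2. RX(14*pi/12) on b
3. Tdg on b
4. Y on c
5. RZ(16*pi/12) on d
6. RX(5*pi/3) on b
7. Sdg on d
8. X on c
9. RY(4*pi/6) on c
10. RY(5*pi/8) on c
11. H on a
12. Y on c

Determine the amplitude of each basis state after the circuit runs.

The resulting statevector has amplitude 3*sqrt(2)*exp(-2*I*pi/3)*cos(5*pi/16)/16 + sqrt(6)*exp(-2*I*pi/3)*sin(5*pi/16)/16 + 3*sqrt(2)*exp(-11*I*pi/12)*cos(5*pi/16)/16 + sqrt(6)*exp(-11*I*pi/12)*sin(5*pi/16)/16 + sqrt(6)*exp(-11*I*pi/12)*cos(5*pi/16)/16 + sqrt(2)*exp(-11*I*pi/12)*sin(5*pi/16)/16 - 3*sqrt(2)*exp(-2*I*pi/3)*sin(5*pi/16)/16 - 3*sqrt(6)*exp(-2*I*pi/3)*cos(5*pi/16)/16 on |1000>, 3*sqrt(2)*exp(-2*I*pi/3)*sin(5*pi/16)/16 + 3*sqrt(2)*exp(-2*I*pi/3)*cos(5*pi/16)/16 + 3*sqrt(2)*exp(-11*I*pi/12)*sin(5*pi/16)/16 + sqrt(6)*exp(-11*I*pi/12)*sin(5*pi/16)/16 - sqrt(2)*exp(-11*I*pi/12)*cos(5*pi/16)/16 - sqrt(6)*exp(-11*I*pi/12)*cos(5*pi/16)/16 - sqrt(6)*exp(-2*I*pi/3)*cos(5*pi/16)/16 - 3*sqrt(6)*exp(-2*I*pi/3)*sin(5*pi/16)/16 on |1010>, sqrt(6)*I*exp(-2*I*pi/3)*cos(5*pi/16)/16 + sqrt(2)*I*exp(-2*I*pi/3)*sin(5*pi/16)/16 - sqrt(6)*I*exp(-2*I*pi/3)*sin(5*pi/16)/16 - 3*sqrt(2)*I*exp(-2*I*pi/3)*cos(5*pi/16)/16 - sqrt(6)*I*exp(-11*I*pi/12)*sin(5*pi/16)/16 - 3*sqrt(2)*I*exp(-11*I*pi/12)*cos(5*pi/16)/16 - 3*sqrt(2)*I*exp(-11*I*pi/12)*sin(5*pi/16)/16 - 3*sqrt(6)*I*exp(-11*I*pi/12)*cos(5*pi/16)/16 on |1100>, 3*sqrt(2)*I*exp(-11*I*pi/12)*cos(5*pi/16)/16 + sqrt(6)*I*exp(-11*I*pi/12)*cos(5*pi/16)/16 + sqrt(6)*I*exp(-2*I*pi/3)*sin(5*pi/16)/16 + sqrt(6)*I*exp(-2*I*pi/3)*cos(5*pi/16)/16 - sqrt(2)*I*exp(-2*I*pi/3)*cos(5*pi/16)/16 - 3*sqrt(2)*I*exp(-2*I*pi/3)*sin(5*pi/16)/16 - 3*sqrt(2)*I*exp(-11*I*pi/12)*sin(5*pi/16)/16 - 3*sqrt(6)*I*exp(-11*I*pi/12)*sin(5*pi/16)/16 on |1110>, and 0 on every other basis state.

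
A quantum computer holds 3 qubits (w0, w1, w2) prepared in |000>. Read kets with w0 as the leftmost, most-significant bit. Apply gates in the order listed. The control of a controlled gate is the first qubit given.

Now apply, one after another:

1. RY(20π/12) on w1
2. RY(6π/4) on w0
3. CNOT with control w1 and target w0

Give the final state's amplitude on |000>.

|000> carries amplitude sqrt(6)/4 in the final state.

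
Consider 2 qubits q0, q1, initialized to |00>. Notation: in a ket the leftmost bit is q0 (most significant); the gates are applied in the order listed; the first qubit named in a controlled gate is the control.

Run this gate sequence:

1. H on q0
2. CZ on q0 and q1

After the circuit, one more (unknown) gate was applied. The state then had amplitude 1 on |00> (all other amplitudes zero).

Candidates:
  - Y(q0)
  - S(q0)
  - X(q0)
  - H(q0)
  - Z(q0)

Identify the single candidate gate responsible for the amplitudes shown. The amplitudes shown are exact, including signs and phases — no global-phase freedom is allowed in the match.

The unique candidate consistent with the amplitudes is H(q0).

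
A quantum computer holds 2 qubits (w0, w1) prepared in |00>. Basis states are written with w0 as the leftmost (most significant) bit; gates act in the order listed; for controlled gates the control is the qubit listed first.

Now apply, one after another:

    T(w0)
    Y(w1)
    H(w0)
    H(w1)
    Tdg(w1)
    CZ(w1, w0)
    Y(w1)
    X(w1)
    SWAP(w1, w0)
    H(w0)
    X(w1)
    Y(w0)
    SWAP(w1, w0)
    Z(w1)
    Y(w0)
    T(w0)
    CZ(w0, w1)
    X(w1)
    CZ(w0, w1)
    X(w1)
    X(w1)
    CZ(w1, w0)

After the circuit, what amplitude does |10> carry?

The final state's coefficient on |10> equals sqrt(2)*(-1 + exp(I*pi/4))/4. Key observation: gates 20-21 undo each other exactly, leaving only the rest of the circuit to track.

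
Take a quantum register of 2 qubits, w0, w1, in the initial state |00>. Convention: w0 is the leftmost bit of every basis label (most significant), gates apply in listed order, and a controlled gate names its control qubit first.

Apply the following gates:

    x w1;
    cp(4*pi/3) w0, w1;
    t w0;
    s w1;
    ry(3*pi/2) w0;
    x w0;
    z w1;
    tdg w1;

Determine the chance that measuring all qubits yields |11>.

The probability of measuring |11> is 1/2.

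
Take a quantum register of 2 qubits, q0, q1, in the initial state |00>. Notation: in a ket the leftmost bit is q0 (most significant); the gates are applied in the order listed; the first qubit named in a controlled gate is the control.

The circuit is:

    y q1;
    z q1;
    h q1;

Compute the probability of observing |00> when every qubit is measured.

A full measurement returns |00> with probability 1/2.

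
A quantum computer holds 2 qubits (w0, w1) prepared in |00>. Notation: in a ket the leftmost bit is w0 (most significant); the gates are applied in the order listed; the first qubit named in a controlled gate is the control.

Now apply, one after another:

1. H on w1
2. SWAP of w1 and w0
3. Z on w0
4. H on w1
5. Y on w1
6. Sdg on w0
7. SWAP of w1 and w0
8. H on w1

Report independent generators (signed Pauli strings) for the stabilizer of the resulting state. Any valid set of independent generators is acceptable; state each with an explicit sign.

The stabilizer group can be generated by -XI, -IY, among other valid generating sets.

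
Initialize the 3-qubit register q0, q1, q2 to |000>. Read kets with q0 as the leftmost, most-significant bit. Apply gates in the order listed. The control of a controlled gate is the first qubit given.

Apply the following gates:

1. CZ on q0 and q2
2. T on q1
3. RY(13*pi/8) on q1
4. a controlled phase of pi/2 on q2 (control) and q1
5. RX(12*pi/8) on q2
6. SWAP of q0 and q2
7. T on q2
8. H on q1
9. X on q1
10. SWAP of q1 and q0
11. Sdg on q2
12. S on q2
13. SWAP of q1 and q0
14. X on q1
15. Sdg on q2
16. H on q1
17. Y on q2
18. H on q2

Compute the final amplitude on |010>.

The amplitude on |010> is -I*sin(3*pi/16)/2. Key observation: steps 9-14 multiply out to the identity, so the circuit reduces to the remaining gates.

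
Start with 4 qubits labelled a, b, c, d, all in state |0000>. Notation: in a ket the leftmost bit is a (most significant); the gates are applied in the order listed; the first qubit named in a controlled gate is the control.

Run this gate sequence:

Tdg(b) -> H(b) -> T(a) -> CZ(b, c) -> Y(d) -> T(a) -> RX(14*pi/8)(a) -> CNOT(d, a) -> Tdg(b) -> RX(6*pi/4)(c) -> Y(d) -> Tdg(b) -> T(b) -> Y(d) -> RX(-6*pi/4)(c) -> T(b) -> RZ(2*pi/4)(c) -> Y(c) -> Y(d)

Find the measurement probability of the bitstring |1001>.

Outcome |1001> occurs with probability 0. Key observation: the block from step 9 through step 16 cancels to the identity and can be dropped.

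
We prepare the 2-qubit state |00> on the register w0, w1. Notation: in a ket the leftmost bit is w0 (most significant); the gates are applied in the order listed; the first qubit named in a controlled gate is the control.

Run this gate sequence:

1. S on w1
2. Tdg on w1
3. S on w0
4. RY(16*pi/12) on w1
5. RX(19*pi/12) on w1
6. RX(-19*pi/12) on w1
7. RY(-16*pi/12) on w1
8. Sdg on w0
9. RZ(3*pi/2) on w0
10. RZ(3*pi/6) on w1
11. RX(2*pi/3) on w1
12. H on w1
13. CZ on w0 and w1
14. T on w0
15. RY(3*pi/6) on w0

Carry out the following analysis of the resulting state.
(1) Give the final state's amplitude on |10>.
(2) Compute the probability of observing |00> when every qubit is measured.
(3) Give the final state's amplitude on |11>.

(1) |10> carries amplitude -1/4 + sqrt(3)*I/4 in the final state.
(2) A full measurement returns |00> with probability 1/4.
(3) |11> carries amplitude -1/4 - sqrt(3)*I/4 in the final state.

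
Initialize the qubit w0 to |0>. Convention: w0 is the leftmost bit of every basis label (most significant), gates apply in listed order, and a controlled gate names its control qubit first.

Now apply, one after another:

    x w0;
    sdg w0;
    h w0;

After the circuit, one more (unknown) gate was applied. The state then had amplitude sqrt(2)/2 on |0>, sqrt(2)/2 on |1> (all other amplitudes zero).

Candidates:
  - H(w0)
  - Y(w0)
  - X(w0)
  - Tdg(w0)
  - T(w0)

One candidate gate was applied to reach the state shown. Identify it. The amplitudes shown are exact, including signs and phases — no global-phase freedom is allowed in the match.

It was Y(w0) that produced the state shown.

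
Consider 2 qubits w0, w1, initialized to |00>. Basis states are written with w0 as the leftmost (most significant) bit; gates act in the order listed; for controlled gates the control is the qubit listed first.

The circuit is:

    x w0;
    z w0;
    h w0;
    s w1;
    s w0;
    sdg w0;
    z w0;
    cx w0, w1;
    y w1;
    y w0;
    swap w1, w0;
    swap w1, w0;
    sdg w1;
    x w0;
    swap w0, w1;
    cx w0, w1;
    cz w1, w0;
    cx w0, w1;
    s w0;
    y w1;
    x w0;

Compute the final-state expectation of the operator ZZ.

The expectation value of ZZ is -1.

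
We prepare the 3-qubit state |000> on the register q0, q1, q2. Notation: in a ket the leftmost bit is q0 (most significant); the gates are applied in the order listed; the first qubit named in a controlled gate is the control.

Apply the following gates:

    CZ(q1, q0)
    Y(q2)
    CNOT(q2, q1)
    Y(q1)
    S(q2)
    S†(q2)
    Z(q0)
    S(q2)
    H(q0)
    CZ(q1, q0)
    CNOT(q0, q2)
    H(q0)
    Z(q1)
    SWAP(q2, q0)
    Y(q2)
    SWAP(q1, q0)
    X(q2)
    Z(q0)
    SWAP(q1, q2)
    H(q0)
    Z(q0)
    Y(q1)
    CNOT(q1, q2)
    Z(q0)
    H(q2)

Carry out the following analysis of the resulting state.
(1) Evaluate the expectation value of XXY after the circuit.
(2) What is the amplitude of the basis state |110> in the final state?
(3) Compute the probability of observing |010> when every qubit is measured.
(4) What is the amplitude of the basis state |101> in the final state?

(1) The expectation value of XXY is 0.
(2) The final state's coefficient on |110> equals -I/2.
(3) The probability of measuring |010> is 1/4.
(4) The amplitude on |101> is I/2.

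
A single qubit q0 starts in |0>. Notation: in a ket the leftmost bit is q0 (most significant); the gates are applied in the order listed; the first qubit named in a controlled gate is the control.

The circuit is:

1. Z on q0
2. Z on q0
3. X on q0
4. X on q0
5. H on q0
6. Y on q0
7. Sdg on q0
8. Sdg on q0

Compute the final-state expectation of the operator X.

The observable X averages to 1.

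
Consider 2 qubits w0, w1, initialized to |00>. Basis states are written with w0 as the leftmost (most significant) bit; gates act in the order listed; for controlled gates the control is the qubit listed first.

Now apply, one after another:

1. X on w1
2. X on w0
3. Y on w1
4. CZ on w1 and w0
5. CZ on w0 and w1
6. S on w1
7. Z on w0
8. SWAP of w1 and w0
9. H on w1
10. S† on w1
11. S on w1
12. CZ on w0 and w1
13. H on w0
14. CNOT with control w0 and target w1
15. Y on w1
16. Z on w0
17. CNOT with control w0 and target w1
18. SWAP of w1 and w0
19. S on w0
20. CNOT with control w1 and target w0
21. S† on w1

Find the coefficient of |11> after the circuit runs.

The final state's coefficient on |11> equals I/2.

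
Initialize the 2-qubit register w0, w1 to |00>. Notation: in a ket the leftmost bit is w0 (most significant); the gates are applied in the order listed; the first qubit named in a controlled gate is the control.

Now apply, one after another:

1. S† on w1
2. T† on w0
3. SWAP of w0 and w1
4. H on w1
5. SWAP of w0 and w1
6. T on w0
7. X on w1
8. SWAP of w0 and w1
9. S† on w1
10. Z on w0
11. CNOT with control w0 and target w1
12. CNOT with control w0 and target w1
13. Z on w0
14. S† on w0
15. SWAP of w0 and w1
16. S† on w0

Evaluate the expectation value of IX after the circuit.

The expectation value of IX is 0. Key observation: the block from step 10 through step 13 cancels to the identity and can be dropped.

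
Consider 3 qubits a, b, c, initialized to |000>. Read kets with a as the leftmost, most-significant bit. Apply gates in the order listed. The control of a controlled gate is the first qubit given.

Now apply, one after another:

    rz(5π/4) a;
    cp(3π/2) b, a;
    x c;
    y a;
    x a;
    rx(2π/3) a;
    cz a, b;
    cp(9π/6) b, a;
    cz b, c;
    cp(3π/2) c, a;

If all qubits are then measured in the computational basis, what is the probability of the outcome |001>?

The probability of measuring |001> is 1/4.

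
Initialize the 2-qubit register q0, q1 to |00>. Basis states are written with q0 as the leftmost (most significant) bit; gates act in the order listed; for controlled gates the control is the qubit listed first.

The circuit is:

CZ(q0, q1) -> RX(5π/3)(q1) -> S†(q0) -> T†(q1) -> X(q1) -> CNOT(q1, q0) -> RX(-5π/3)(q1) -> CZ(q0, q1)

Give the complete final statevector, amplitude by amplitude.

The resulting statevector has amplitude sqrt(3)*exp(I*pi/4)/4 on |00>, -exp(3*I*pi/4)/4 on |01>, -sqrt(3)*I/4 on |10>, -3/4 on |11>.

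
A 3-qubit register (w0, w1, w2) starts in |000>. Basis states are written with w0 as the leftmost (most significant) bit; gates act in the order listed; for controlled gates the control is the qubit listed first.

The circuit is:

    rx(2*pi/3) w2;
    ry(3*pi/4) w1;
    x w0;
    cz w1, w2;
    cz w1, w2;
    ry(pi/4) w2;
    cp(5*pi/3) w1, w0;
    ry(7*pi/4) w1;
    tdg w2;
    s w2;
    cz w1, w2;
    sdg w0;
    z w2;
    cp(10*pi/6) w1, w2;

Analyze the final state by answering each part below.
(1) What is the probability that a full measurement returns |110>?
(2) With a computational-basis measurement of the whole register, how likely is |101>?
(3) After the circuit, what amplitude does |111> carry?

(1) Outcome |110> occurs with probability 5/16 - 5*sqrt(2)/64. Key observation: the block from step 4 through step 5 cancels to the identity and can be dropped.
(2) A full measurement returns |101> with probability 3*sqrt(2)/64 + 3/16.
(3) The amplitude on |111> is -sqrt(3*sqrt(2) + 6)*exp(7*I*pi/12)/8 - sqrt(6*sqrt(2) + 12)*exp(7*I*pi/12)/16 - sqrt(2 - sqrt(2))*exp(5*I*pi/12)/8 - sqrt(6*sqrt(2) + 12)*exp(11*I*pi/12)/16 + sqrt(4 - 2*sqrt(2))*exp(I*pi/12)/16 + sqrt(2 - sqrt(2))*exp(I*pi/12)/8 + sqrt(4 - 2*sqrt(2))*exp(5*I*pi/12)/16 + sqrt(3*sqrt(2) + 6)*exp(11*I*pi/12)/8.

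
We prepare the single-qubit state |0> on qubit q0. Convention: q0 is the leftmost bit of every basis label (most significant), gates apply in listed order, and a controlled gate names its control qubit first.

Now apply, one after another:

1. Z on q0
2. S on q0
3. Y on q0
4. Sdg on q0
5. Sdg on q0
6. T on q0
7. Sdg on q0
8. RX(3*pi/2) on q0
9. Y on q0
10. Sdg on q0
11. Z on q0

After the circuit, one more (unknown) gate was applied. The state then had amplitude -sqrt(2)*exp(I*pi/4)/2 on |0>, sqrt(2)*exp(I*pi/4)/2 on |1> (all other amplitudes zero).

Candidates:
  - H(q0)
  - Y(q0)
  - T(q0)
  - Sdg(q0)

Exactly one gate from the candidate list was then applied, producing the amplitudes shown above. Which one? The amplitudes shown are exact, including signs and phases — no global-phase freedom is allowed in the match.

It was Y(q0) that produced the state shown.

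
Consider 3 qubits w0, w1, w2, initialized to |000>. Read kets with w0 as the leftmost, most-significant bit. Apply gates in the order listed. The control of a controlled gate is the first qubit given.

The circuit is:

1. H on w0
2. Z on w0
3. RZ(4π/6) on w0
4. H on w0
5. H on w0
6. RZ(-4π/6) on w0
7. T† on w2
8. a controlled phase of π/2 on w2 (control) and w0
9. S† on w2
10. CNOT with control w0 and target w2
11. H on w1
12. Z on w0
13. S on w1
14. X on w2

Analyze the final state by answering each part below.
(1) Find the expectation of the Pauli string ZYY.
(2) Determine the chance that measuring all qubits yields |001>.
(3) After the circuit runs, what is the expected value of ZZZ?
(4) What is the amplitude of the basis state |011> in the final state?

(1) In the final state, ZYY has expectation 0.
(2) Outcome |001> occurs with probability 1/4.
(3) The observable ZZZ averages to 0.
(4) |011> carries amplitude I/2 in the final state.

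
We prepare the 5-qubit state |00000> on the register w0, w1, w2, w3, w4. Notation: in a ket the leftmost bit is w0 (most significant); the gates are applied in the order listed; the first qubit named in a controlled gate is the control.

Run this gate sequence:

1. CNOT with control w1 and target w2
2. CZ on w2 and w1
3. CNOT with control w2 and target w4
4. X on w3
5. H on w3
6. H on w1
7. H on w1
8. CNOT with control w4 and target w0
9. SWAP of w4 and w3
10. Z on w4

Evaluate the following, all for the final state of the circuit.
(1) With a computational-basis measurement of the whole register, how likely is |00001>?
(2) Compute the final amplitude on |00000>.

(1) The probability of measuring |00001> is 1/2.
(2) The final state's coefficient on |00000> equals sqrt(2)/2.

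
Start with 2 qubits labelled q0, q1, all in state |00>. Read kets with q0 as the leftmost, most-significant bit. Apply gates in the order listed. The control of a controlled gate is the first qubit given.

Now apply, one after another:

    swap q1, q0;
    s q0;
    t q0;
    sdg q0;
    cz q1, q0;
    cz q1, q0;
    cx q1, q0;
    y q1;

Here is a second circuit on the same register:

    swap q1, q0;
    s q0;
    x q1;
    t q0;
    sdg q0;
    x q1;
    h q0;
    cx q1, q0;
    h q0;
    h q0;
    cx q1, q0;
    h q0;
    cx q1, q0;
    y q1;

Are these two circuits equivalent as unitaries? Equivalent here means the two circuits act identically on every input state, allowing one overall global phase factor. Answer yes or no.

Yes, they are equivalent — the unitaries differ by at most a global phase.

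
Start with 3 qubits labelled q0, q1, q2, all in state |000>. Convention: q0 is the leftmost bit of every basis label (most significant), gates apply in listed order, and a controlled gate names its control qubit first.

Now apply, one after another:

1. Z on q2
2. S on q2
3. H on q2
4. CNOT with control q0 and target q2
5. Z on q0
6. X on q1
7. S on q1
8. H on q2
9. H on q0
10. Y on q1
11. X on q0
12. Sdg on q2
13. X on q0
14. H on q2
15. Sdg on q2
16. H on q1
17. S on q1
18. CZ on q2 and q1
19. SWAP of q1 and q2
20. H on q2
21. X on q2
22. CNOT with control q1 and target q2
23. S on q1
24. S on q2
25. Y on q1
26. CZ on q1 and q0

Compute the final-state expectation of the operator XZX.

In the final state, XZX has expectation -1.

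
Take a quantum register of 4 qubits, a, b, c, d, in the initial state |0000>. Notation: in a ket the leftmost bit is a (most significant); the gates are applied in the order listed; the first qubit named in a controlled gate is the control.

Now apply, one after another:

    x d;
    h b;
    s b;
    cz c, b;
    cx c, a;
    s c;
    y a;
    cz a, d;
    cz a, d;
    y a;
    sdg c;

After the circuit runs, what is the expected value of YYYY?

The expectation value of YYYY is 0. Key observation: steps 6-11 multiply out to the identity, so the circuit reduces to the remaining gates.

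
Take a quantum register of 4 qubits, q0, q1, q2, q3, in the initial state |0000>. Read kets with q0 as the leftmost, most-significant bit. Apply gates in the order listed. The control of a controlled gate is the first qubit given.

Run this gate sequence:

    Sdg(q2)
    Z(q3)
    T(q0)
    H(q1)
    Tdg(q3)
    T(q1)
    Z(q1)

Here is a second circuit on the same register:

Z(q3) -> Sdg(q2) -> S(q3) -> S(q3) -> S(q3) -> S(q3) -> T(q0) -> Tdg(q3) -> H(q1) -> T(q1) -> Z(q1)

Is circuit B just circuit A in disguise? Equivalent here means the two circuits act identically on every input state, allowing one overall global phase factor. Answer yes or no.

Yes, they are equivalent — the unitaries differ by at most a global phase.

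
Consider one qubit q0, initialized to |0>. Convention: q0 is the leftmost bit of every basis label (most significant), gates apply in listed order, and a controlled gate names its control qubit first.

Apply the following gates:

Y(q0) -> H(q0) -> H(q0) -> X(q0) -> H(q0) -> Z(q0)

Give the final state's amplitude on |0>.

|0> carries amplitude sqrt(2)*I/2 in the final state. Key observation: the block from step 3 through step 6 cancels to the identity and can be dropped.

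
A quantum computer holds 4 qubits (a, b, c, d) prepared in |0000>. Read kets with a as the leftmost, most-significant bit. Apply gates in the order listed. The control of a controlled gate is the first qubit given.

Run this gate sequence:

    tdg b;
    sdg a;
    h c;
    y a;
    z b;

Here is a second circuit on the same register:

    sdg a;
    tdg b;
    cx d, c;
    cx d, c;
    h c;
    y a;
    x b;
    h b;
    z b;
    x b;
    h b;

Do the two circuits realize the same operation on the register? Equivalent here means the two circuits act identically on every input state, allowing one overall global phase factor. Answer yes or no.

Yes — the two circuits implement the same unitary up to a global phase.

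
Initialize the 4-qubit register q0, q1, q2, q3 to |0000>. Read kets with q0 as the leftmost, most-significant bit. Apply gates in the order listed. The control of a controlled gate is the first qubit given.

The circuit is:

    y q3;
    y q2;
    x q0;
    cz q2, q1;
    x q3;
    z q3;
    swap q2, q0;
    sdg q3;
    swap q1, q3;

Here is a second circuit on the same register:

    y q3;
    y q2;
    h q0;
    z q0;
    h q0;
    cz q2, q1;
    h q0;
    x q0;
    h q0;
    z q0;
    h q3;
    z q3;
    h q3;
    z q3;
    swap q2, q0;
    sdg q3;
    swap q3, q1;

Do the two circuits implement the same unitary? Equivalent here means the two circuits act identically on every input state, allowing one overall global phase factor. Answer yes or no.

Yes, they are equivalent — the unitaries differ by at most a global phase.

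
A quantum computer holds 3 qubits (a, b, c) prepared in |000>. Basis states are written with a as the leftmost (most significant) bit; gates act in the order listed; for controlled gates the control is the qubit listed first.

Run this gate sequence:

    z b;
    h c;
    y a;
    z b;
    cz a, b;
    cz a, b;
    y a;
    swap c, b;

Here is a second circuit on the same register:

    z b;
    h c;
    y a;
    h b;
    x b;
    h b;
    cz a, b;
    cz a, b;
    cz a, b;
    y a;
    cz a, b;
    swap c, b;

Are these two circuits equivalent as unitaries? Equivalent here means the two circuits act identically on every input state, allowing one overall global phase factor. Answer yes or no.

No — the two circuits implement different unitaries, even allowing a global phase.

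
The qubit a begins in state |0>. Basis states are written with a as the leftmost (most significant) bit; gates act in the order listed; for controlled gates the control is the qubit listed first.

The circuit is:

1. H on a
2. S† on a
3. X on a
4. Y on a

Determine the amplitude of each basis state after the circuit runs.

The final amplitudes are -sqrt(2)*I/2 on |0>, sqrt(2)/2 on |1>.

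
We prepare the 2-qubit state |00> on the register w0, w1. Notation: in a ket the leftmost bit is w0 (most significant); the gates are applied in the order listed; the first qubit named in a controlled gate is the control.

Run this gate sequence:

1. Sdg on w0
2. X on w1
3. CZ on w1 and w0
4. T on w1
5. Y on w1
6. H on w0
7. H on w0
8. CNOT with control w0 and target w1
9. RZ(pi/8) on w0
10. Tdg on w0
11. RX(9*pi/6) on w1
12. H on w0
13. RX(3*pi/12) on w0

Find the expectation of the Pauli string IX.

The observable IX averages to 0.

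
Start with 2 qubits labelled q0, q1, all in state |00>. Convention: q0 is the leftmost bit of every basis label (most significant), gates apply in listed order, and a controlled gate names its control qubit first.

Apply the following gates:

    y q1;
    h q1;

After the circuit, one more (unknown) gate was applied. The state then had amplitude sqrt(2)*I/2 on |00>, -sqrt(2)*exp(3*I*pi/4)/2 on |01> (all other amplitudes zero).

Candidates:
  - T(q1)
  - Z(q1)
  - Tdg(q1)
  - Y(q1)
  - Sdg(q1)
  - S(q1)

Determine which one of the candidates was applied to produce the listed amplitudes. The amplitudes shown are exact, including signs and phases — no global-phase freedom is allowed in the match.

The applied gate was T(q1).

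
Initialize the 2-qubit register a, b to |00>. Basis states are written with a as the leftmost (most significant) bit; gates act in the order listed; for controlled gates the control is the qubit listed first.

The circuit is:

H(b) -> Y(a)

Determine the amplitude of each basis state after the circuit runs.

The resulting statevector has amplitude 0 on |00>, 0 on |01>, sqrt(2)*I/2 on |10>, sqrt(2)*I/2 on |11>.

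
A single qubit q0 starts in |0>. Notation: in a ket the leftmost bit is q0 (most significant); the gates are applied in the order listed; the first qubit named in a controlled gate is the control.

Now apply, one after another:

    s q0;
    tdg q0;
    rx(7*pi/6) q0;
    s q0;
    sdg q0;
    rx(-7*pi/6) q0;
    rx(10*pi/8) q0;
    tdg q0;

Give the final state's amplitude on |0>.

|0> carries amplitude -sqrt(2 - sqrt(2))/2 in the final state. Key observation: the block from step 3 through step 6 cancels to the identity and can be dropped.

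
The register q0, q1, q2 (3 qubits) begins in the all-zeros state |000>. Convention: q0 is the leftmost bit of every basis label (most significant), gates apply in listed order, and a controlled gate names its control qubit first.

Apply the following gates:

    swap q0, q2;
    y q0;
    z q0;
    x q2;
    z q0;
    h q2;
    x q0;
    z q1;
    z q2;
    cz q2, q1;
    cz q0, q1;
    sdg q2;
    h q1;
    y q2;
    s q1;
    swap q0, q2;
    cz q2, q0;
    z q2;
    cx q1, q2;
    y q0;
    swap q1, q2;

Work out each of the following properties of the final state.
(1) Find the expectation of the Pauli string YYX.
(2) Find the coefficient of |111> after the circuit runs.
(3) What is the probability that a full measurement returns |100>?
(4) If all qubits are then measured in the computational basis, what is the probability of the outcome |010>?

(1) The observable YYX averages to -1.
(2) The final state's coefficient on |111> equals I/2.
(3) A full measurement returns |100> with probability 1/4.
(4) Outcome |010> occurs with probability 0.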